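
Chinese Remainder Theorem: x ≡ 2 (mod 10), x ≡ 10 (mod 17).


m₁ = 10, m₂ = 17, gcd = 1, so CRT applies. M = m₁·m₂ = 170
Let M₁ = M/m₁ = 17, M₂ = M/m₂ = 10
Find y₁ ≡ M₁⁻¹ (mod m₁): 17⁻¹ ≡ 3 (mod 10)
Find y₂ ≡ M₂⁻¹ (mod m₂): 10⁻¹ ≡ 12 (mod 17)
x = a₁·M₁·y₁ + a₂·M₂·y₂ = 2·17·3 + 10·10·12 = 1302
Reduce mod 170: x ≡ 112
Check: 112 mod 10 = 2 ✓, 112 mod 17 = 10 ✓

x ≡ 112 (mod 170)


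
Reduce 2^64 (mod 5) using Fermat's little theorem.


Fermat's little theorem: if p is prime and gcd(a,p)=1, then a^(p-1) ≡ 1 (mod p)
p = 5 is prime, gcd(2,5) = 1
Reduce exponent: 64 mod 4 = 0
So 2^64 ≡ 2^0 (mod 5)
2^0 = 1

2^64 ≡ 1 (mod 5)


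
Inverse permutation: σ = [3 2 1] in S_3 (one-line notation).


To find σ⁻¹, swap domain and range:
σ(1) = 3 → σ⁻¹(3) = 1
σ(2) = 2 → σ⁻¹(2) = 2
σ(3) = 1 → σ⁻¹(1) = 3

σ⁻¹ = [3 2 1]


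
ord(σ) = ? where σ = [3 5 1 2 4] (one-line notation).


Cycle decomposition: (1 3) (2 5 4)
Cycle lengths: 2, 3
Order = lcm(2, 3) = 6

ord(σ) = 6


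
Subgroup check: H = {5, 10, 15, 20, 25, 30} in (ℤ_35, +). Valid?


Subgroup test for H = {5, 10, 15, 20, 25, 30} in (ℤ_35, +):
(1) 0 ∈ H? No
(2) Closure: for all a,b ∈ H, (a+b) mod 35 ∈ H? No  [counterexample: 5 + 30 = 0 ∉ H]
(3) Inverses: for all a ∈ H, -a mod 35 ∈ H? Yes

No, H is not a subgroup of ℤ_35


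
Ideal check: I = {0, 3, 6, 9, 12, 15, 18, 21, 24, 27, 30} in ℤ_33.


Check ideal conditions for I = {0, 3, 6, 9, 12, 15, 18, 21, 24, 27, 30} in ℤ_33:
(1) I is an additive subgroup? Yes
(2) For r ∈ ℤ_33 and a ∈ I: r·a ∈ I? Yes

Yes, I is an ideal of ℤ_33


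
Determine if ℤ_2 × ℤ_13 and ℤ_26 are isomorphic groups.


Comparing ℤ_2 × ℤ_13 and ℤ_26:
gcd(2,13) = 1, so ℤ_2 × ℤ_13 ≅ ℤ_26 (CRT)

Yes, ℤ_2 × ℤ_13 ≅ ℤ_26


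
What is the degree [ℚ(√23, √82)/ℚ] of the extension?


[ℚ(√23,√82):ℚ] = [ℚ(√23,√82):ℚ(√23)]·[ℚ(√23):ℚ] = 2·2 = 4

[ℚ(√23, √82)/ℚ] = 4


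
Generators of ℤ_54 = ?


g generates ℤ_n iff gcd(g,n) = 1
Prime factors of 54: 2, 3
Generators are g ∈ {1,...,53} not divisible by any of these primes.
Generators: {1, 5, 7, 11, 13, 17, 19, 23, 25, 29, 31, 35, 37, 41, 43, 47, 49, 53}
Number of generators = φ(54) = 18

Generators of ℤ_54 = {1, 5, 7, 11, 13, 17, 19, 23, 25, 29, 31, 35, 37, 41, 43, 47, 49, 53}


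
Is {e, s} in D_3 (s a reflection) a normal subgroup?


H = {e, s} in D_3 (s a reflection)
r·s·r⁻¹ = sr⁻² ≠ s for n ≥ 3, so {e, s} is not closed under conjugation

No, not a normal subgroup


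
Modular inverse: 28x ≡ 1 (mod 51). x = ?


Use the extended Euclidean algorithm to write 1 = 28·s + 51·t; then s mod 51 is the inverse.
Euclidean algorithm:
  28 = 0·51 + 28
  51 = 1·28 + 23
  28 = 1·23 + 5
  23 = 4·5 + 3
  5 = 1·3 + 2
  3 = 1·2 + 1
  2 = 2·1 + 0
gcd(28,51) = 1
Back-substitution gives: 28·(-20) + 51·(11) = 1
So 28⁻¹ ≡ -20 ≡ 31 (mod 51)
Check: 28 × 31 = 868 ≡ 1 (mod 51) ✓

28⁻¹ ≡ 31 (mod 51)


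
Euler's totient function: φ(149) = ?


Factor n: 149 = 149
φ(n) = n · ∏(1 - 1/p) over distinct primes p | n
φ(149) = 149 · (1 - 1/149) = 148

φ(149) = 148


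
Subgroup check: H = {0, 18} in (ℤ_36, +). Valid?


Subgroup test for H = {0, 18} in (ℤ_36, +):
(1) 0 ∈ H? Yes
(2) Closure: for all a,b ∈ H, (a+b) mod 36 ∈ H? Yes
(3) Inverses: for all a ∈ H, -a mod 36 ∈ H? Yes

Yes, H is a subgroup of ℤ_36


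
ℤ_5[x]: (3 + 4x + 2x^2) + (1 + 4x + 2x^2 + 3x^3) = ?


Add coefficients mod 5:
x^0: 3 + 1 = 4 (mod 5)
x^1: 4 + 4 = 3 (mod 5)
x^2: 2 + 2 = 4 (mod 5)
x^3: 0 + 3 = 3 (mod 5)
Result: 4 + 3x + 4x^2 + 3x^3

f + g = 4 + 3x + 4x^2 + 3x^3


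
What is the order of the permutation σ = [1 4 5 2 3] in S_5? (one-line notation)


Cycle decomposition: (2 4) (3 5)
Cycle lengths: 2, 2
Order = lcm(2, 2) = 2

ord(σ) = 2


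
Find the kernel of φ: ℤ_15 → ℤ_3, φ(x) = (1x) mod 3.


Kernel = preimage of identity
ker(φ) = {x ∈ ℤ_15 : 1x ≡ 0 (mod 3)}. Since 3 | 15, φ is well-defined. The kernel is the cyclic subgroup ⟨3⟩ of ℤ_15 (order 5), i.e. {0, 3, 6, 9, 12}

ker(φ) = {0, 3, 6, 9, 12}


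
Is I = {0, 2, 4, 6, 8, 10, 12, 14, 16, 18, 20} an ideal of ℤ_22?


Check ideal conditions for I = {0, 2, 4, 6, 8, 10, 12, 14, 16, 18, 20} in ℤ_22:
(1) I is an additive subgroup? Yes
(2) For r ∈ ℤ_22 and a ∈ I: r·a ∈ I? Yes

Yes, I is an ideal of ℤ_22


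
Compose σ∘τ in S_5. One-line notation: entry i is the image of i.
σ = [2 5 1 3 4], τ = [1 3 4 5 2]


σ∘τ: apply τ first, then σ
1 →τ 1 →σ 2
2 →τ 3 →σ 1
3 →τ 4 →σ 3
4 →τ 5 →σ 4
5 →τ 2 →σ 5

σ∘τ = [2 1 3 4 5]


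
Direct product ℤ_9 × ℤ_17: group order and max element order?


|ℤ_9 × ℤ_17| = 9 × 17 = 153
Max element order = lcm(9,17) = 153
Cyclic? Yes (gcd=1)

|ℤ_9×ℤ_17| = 153, max element order = 153


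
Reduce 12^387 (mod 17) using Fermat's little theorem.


Fermat's little theorem: if p is prime and gcd(a,p)=1, then a^(p-1) ≡ 1 (mod p)
p = 17 is prime, gcd(12,17) = 1
Reduce exponent: 387 mod 16 = 3
So 12^387 ≡ 12^3 (mod 17)
12^3 mod 17 = 11

12^387 ≡ 11 (mod 17)


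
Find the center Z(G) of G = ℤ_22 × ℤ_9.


Z(G) = {g ∈ G | gx = xg for all x ∈ G}
Direct product of abelian groups is abelian, so Z(G) = G

Z(ℤ_22 × ℤ_9) = ℤ_22 × ℤ_9


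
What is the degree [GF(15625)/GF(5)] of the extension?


GF(15625) = GF(5^6), so the extension degree is 6

[GF(15625)/GF(5)] = 6


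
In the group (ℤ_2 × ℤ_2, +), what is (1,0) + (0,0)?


Operation: componentwise addition mod (2, 2)
(1,0) + (0,0) = ((a₁+b₁) mod 2, (a₂+b₂) mod 2) with a = (1,0), b = (0,0)

(1,0) + (0,0) = (1,0)


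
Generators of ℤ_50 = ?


g generates ℤ_n iff gcd(g,n) = 1
Prime factors of 50: 2, 5
Generators are g ∈ {1,...,49} not divisible by any of these primes.
Generators: {1, 3, 7, 9, 11, 13, 17, 19, 21, 23, 27, 29, 31, 33, 37, 39, 41, 43, 47, 49}
Number of generators = φ(50) = 20

Generators of ℤ_50 = {1, 3, 7, 9, 11, 13, 17, 19, 21, 23, 27, 29, 31, 33, 37, 39, 41, 43, 47, 49}


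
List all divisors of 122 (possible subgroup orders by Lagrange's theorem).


Lagrange's theorem: |H| divides |G|
|G| = 122
Divisors of 122: 1, 2, 61, 122

Possible subgroup orders: {1, 2, 61, 122}


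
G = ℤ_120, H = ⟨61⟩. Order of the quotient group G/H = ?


|⟨61⟩| = n / gcd(61, 120) = 120 / 1 = 120
H is normal (ℤ_120 is abelian).
|G/H| = |G| / |H| = 120 / 120 = 1

|G/H| = 1


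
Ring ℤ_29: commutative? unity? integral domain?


ℤ_29 is a commutative ring with unity 1; 29 is prime, so ℤ_29 is a field (hence an integral domain)
Commutative: Yes
Integral domain: Yes
Has unity: Yes

ℤ_29: Commutative=Yes, Unity=Yes


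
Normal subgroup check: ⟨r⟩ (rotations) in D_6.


H = ⟨r⟩ (rotations) in D_6
The rotation subgroup ⟨r⟩ has index 2 in D_6, so it is normal

Yes, normal subgroup


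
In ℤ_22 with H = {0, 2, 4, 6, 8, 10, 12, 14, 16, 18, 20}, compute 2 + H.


2 + H = {2 + h (mod 22) : h ∈ H}
2+0=2, 2+2=4, 2+4=6, 2+6=8, 2+8=10, 2+10=12, 2+12=14, 2+14=16, 2+16=18, 2+18=20, 2+20=0
2 + H = {0, 2, 4, 6, 8, 10, 12, 14, 16, 18, 20} = 0 + H

2 + H = {0, 2, 4, 6, 8, 10, 12, 14, 16, 18, 20}


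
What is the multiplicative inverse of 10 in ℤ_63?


Use the extended Euclidean algorithm to write 1 = 10·s + 63·t; then s mod 63 is the inverse.
Euclidean algorithm:
  10 = 0·63 + 10
  63 = 6·10 + 3
  10 = 3·3 + 1
  3 = 3·1 + 0
gcd(10,63) = 1
Back-substitution gives: 10·(19) + 63·(-3) = 1
So 10⁻¹ ≡ 19 ≡ 19 (mod 63)
Check: 10 × 19 = 190 ≡ 1 (mod 63) ✓

10⁻¹ ≡ 19 (mod 63)


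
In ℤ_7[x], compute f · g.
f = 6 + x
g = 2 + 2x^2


Expand and collect like terms; reduce coefficients mod 7:
x^0: 6·2 = 12 ≡ 5 (mod 7)
x^1: 6·0 + 1·2 = 2 ≡ 2 (mod 7)
x^2: 6·2 + 1·0 = 12 ≡ 5 (mod 7)
x^3: 1·2 = 2 ≡ 2 (mod 7)
Result: 5 + 2x + 5x^2 + 2x^3

f · g = 5 + 2x + 5x^2 + 2x^3


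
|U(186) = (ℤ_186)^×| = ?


U(n) is the group of units mod n; |U(n)| = φ(n)
|U(186)| = φ(186) = 60

|U(186) = (ℤ_186)^×| = 60


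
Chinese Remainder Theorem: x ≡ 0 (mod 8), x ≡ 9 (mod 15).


m₁ = 8, m₂ = 15, gcd = 1, so CRT applies. M = m₁·m₂ = 120
Let M₁ = M/m₁ = 15, M₂ = M/m₂ = 8
Find y₁ ≡ M₁⁻¹ (mod m₁): 15⁻¹ ≡ 7 (mod 8)
Find y₂ ≡ M₂⁻¹ (mod m₂): 8⁻¹ ≡ 2 (mod 15)
x = a₁·M₁·y₁ + a₂·M₂·y₂ = 0·15·7 + 9·8·2 = 144
Reduce mod 120: x ≡ 24
Check: 24 mod 8 = 0 ✓, 24 mod 15 = 9 ✓

x ≡ 24 (mod 120)


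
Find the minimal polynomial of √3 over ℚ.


√3 satisfies x² - 3 = 0, irreducible over ℚ since 3 is squarefree

Minimal polynomial: x² - 3


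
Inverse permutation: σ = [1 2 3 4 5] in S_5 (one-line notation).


To find σ⁻¹, swap domain and range:
σ(1) = 1 → σ⁻¹(1) = 1
σ(2) = 2 → σ⁻¹(2) = 2
σ(3) = 3 → σ⁻¹(3) = 3
σ(4) = 4 → σ⁻¹(4) = 4
σ(5) = 5 → σ⁻¹(5) = 5

σ⁻¹ = [1 2 3 4 5]


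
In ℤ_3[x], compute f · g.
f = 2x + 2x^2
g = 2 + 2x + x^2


Expand and collect like terms; reduce coefficients mod 3:
x^0: 0·2 = 0 ≡ 0 (mod 3)
x^1: 0·2 + 2·2 = 4 ≡ 1 (mod 3)
x^2: 0·1 + 2·2 + 2·2 = 8 ≡ 2 (mod 3)
x^3: 2·1 + 2·2 = 6 ≡ 0 (mod 3)
x^4: 2·1 = 2 ≡ 2 (mod 3)
Result: x + 2x^2 + 2x^4

f · g = x + 2x^2 + 2x^4


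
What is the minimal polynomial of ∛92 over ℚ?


∛92 satisfies x³ - 92 = 0, irreducible over ℚ (no rational root; 92 is not a perfect cube)

Minimal polynomial: x³ - 92


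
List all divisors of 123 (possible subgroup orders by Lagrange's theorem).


Lagrange's theorem: |H| divides |G|
|G| = 123
Divisors of 123: 1, 3, 41, 123

Possible subgroup orders: {1, 3, 41, 123}


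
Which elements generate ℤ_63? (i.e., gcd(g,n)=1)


g generates ℤ_n iff gcd(g,n) = 1
Prime factors of 63: 3, 7
Generators are g ∈ {1,...,62} not divisible by any of these primes.
Generators: {1, 2, 4, 5, 8, 10, 11, 13, 16, 17, 19, 20, 22, 23, 25, 26, 29, 31, 32, 34, 37, 38, 40, 41, 43, 44, 46, 47, 50, 52, 53, 55, 58, 59, 61, 62}
Number of generators = φ(63) = 36

Generators of ℤ_63 = {1, 2, 4, 5, 8, 10, 11, 13, 16, 17, 19, 20, 22, 23, 25, 26, 29, 31, 32, 34, 37, 38, 40, 41, 43, 44, 46, 47, 50, 52, 53, 55, 58, 59, 61, 62}


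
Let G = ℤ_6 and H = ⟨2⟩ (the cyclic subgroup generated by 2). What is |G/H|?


|⟨2⟩| = n / gcd(2, 6) = 6 / 2 = 3
H is normal (ℤ_6 is abelian).
|G/H| = |G| / |H| = 6 / 3 = 2

|G/H| = 2


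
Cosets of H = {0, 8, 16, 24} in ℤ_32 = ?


H = {0, 8, 16, 24}, |H| = 4
Number of cosets = |G|/|H| = 32/4 = 8
0 + H = {0, 8, 16, 24}
1 + H = {1, 9, 17, 25}
2 + H = {2, 10, 18, 26}
3 + H = {3, 11, 19, 27}
4 + H = {4, 12, 20, 28}
5 + H = {5, 13, 21, 29}
6 + H = {6, 14, 22, 30}
7 + H = {7, 15, 23, 31}

Cosets: 0+H={0,8,16,24}; 1+H={1,9,17,25}; 2+H={2,10,18,26}; 3+H={3,11,19,27}; 4+H={4,12,20,28}; 5+H={5,13,21,29}; 6+H={6,14,22,30}; 7+H={7,15,23,31}


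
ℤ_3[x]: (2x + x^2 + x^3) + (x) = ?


Add coefficients mod 3:
x^0: 0 + 0 = 0 (mod 3)
x^1: 2 + 1 = 0 (mod 3)
x^2: 1 + 0 = 1 (mod 3)
x^3: 1 + 0 = 1 (mod 3)
Result: x^2 + x^3

f + g = x^2 + x^3


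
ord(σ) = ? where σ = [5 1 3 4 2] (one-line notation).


Cycle decomposition: (1 5 2)
Cycle lengths: 3
Order = lcm(3) = 3

ord(σ) = 3


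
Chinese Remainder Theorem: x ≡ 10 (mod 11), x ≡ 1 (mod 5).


m₁ = 11, m₂ = 5, gcd = 1, so CRT applies. M = m₁·m₂ = 55
Let M₁ = M/m₁ = 5, M₂ = M/m₂ = 11
Find y₁ ≡ M₁⁻¹ (mod m₁): 5⁻¹ ≡ 9 (mod 11)
Find y₂ ≡ M₂⁻¹ (mod m₂): 11⁻¹ ≡ 1 (mod 5)
x = a₁·M₁·y₁ + a₂·M₂·y₂ = 10·5·9 + 1·11·1 = 461
Reduce mod 55: x ≡ 21
Check: 21 mod 11 = 10 ✓, 21 mod 5 = 1 ✓

x ≡ 21 (mod 55)


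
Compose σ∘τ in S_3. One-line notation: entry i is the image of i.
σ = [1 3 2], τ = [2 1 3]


σ∘τ: apply τ first, then σ
1 →τ 2 →σ 3
2 →τ 1 →σ 1
3 →τ 3 →σ 2

σ∘τ = [3 1 2]


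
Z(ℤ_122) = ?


Z(G) = {g ∈ G | gx = xg for all x ∈ G}
ℤ_122 is abelian, so Z(G) = G

Z(ℤ_122) = ℤ_122


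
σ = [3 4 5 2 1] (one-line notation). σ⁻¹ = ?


To find σ⁻¹, swap domain and range:
σ(1) = 3 → σ⁻¹(3) = 1
σ(2) = 4 → σ⁻¹(4) = 2
σ(3) = 5 → σ⁻¹(5) = 3
σ(4) = 2 → σ⁻¹(2) = 4
σ(5) = 1 → σ⁻¹(1) = 5

σ⁻¹ = [5 4 1 2 3]


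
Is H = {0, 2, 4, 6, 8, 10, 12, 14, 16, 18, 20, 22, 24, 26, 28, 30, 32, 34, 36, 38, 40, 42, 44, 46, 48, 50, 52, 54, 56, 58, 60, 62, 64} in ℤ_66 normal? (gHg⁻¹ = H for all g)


H = {0, 2, 4, 6, 8, 10, 12, 14, 16, 18, 20, 22, 24, 26, 28, 30, 32, 34, 36, 38, 40, 42, 44, 46, 48, 50, 52, 54, 56, 58, 60, 62, 64} in ℤ_66
ℤ_66 is abelian; every subgroup of an abelian group is normal

Yes, normal subgroup


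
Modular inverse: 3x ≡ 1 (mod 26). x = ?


Use the extended Euclidean algorithm to write 1 = 3·s + 26·t; then s mod 26 is the inverse.
Euclidean algorithm:
  3 = 0·26 + 3
  26 = 8·3 + 2
  3 = 1·2 + 1
  2 = 2·1 + 0
gcd(3,26) = 1
Back-substitution gives: 3·(9) + 26·(-1) = 1
So 3⁻¹ ≡ 9 ≡ 9 (mod 26)
Check: 3 × 9 = 27 ≡ 1 (mod 26) ✓

3⁻¹ ≡ 9 (mod 26)


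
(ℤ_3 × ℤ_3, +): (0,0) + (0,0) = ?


Operation: componentwise addition mod (3, 3)
(0,0) + (0,0) = ((a₁+b₁) mod 3, (a₂+b₂) mod 3) with a = (0,0), b = (0,0)

(0,0) + (0,0) = (0,0)


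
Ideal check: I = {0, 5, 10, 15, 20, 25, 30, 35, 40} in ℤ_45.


Check ideal conditions for I = {0, 5, 10, 15, 20, 25, 30, 35, 40} in ℤ_45:
(1) I is an additive subgroup? Yes
(2) For r ∈ ℤ_45 and a ∈ I: r·a ∈ I? Yes

Yes, I is an ideal of ℤ_45


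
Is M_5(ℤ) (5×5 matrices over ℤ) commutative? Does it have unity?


Matrix multiplication is non-commutative for n ≥ 2; the identity matrix I is the unity; singular matrices give zero divisors, so not an integral domain
Commutative: No
Integral domain: No
Has unity: Yes

M_5(ℤ) (5×5 matrices over ℤ): Commutative=No, Unity=Yes


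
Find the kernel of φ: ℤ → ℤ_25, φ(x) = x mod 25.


Kernel = preimage of identity
ker(φ) = {x ∈ ℤ : x ≡ 0 (mod 25)} = 25ℤ = {0, ±25, ±50, ...}

ker(φ) = 25ℤ


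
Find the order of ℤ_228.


ℤ_n has n elements.

|ℤ_228| = 228


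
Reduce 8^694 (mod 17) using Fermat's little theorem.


Fermat's little theorem: if p is prime and gcd(a,p)=1, then a^(p-1) ≡ 1 (mod p)
p = 17 is prime, gcd(8,17) = 1
Reduce exponent: 694 mod 16 = 6
So 8^694 ≡ 8^6 (mod 17)
8^6 mod 17 = 4

8^694 ≡ 4 (mod 17)


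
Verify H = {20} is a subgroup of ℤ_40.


Subgroup test for H = {20} in (ℤ_40, +):
(1) 0 ∈ H? No
(2) Closure: for all a,b ∈ H, (a+b) mod 40 ∈ H? No  [counterexample: 20 + 20 = 0 ∉ H]
(3) Inverses: for all a ∈ H, -a mod 40 ∈ H? Yes

No, H is not a subgroup of ℤ_40


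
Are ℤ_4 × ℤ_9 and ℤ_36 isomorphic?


Comparing ℤ_4 × ℤ_9 and ℤ_36:
gcd(4,9) = 1, so ℤ_4 × ℤ_9 ≅ ℤ_36 (CRT)

Yes, ℤ_4 × ℤ_9 ≅ ℤ_36


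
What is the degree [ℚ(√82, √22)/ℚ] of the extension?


[ℚ(√82,√22):ℚ] = [ℚ(√82,√22):ℚ(√82)]·[ℚ(√82):ℚ] = 2·2 = 4

[ℚ(√82, √22)/ℚ] = 4


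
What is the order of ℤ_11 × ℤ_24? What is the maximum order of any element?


|ℤ_11 × ℤ_24| = 11 × 24 = 264
Max element order = lcm(11,24) = 264
Cyclic? Yes (gcd=1)

|ℤ_11×ℤ_24| = 264, max element order = 264


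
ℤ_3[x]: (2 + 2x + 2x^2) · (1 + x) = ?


Expand and collect like terms; reduce coefficients mod 3:
x^0: 2·1 = 2 ≡ 2 (mod 3)
x^1: 2·1 + 2·1 = 4 ≡ 1 (mod 3)
x^2: 2·1 + 2·1 = 4 ≡ 1 (mod 3)
x^3: 2·1 = 2 ≡ 2 (mod 3)
Result: 2 + x + x^2 + 2x^3

f · g = 2 + x + x^2 + 2x^3


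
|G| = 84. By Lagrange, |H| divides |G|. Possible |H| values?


Lagrange's theorem: |H| divides |G|
|G| = 84
Divisors of 84: 1, 2, 3, 4, 6, 7, 12, 14, 21, 28, 42, 84

Possible subgroup orders: {1, 2, 3, 4, 6, 7, 12, 14, 21, 28, 42, 84}


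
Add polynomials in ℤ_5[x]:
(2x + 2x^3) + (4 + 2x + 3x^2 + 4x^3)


Add coefficients mod 5:
x^0: 0 + 4 = 4 (mod 5)
x^1: 2 + 2 = 4 (mod 5)
x^2: 0 + 3 = 3 (mod 5)
x^3: 2 + 4 = 1 (mod 5)
Result: 4 + 4x + 3x^2 + x^3

f + g = 4 + 4x + 3x^2 + x^3


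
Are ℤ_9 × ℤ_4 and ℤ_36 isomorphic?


Comparing ℤ_9 × ℤ_4 and ℤ_36:
gcd(9,4) = 1, so ℤ_9 × ℤ_4 ≅ ℤ_36 (CRT)

Yes, ℤ_9 × ℤ_4 ≅ ℤ_36


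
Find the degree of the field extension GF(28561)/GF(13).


GF(28561) = GF(13^4), so the extension degree is 4

[GF(28561)/GF(13)] = 4


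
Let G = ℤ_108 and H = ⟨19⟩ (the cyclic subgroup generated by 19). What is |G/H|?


|⟨19⟩| = n / gcd(19, 108) = 108 / 1 = 108
H is normal (ℤ_108 is abelian).
|G/H| = |G| / |H| = 108 / 108 = 1

|G/H| = 1


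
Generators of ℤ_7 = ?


g generates ℤ_n iff gcd(g,n) = 1
Checking each g ∈ {1,...,6}:
gcd(1,7) = 1
gcd(2,7) = 1
gcd(3,7) = 1
gcd(4,7) = 1
gcd(5,7) = 1
gcd(6,7) = 1
Generators: {1, 2, 3, 4, 5, 6}
Number of generators = φ(7) = 6

Generators of ℤ_7 = {1, 2, 3, 4, 5, 6}


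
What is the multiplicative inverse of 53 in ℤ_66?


Use the extended Euclidean algorithm to write 1 = 53·s + 66·t; then s mod 66 is the inverse.
Euclidean algorithm:
  53 = 0·66 + 53
  66 = 1·53 + 13
  53 = 4·13 + 1
  13 = 13·1 + 0
gcd(53,66) = 1
Back-substitution gives: 53·(5) + 66·(-4) = 1
So 53⁻¹ ≡ 5 ≡ 5 (mod 66)
Check: 53 × 5 = 265 ≡ 1 (mod 66) ✓

53⁻¹ ≡ 5 (mod 66)


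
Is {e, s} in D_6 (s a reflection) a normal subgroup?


H = {e, s} in D_6 (s a reflection)
r·s·r⁻¹ = sr⁻² ≠ s for n ≥ 3, so {e, s} is not closed under conjugation

No, not a normal subgroup


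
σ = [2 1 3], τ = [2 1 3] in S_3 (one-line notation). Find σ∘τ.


σ∘τ: apply τ first, then σ
1 →τ 2 →σ 1
2 →τ 1 →σ 2
3 →τ 3 →σ 3

σ∘τ = [1 2 3]


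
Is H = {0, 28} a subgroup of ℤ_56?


Subgroup test for H = {0, 28} in (ℤ_56, +):
(1) 0 ∈ H? Yes
(2) Closure: for all a,b ∈ H, (a+b) mod 56 ∈ H? Yes
(3) Inverses: for all a ∈ H, -a mod 56 ∈ H? Yes

Yes, H is a subgroup of ℤ_56


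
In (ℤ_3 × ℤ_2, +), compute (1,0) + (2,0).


Operation: componentwise addition mod (3, 2)
(1,0) + (2,0) = ((a₁+b₁) mod 3, (a₂+b₂) mod 2) with a = (1,0), b = (2,0)

(1,0) + (2,0) = (0,0)


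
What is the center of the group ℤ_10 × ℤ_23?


Z(G) = {g ∈ G | gx = xg for all x ∈ G}
Direct product of abelian groups is abelian, so Z(G) = G

Z(ℤ_10 × ℤ_23) = ℤ_10 × ℤ_23


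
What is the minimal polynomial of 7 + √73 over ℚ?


Let α = 7 + √73. Then α - 7 = √73, so (α - 7)² = 73, giving α² - 14α - 24 = 0. Degree 2 and α ∉ ℚ, so this is the minimal polynomial.

Minimal polynomial: x² - 14x - 24


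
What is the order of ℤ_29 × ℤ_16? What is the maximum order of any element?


|ℤ_29 × ℤ_16| = 29 × 16 = 464
Max element order = lcm(29,16) = 464
Cyclic? Yes (gcd=1)

|ℤ_29×ℤ_16| = 464, max element order = 464


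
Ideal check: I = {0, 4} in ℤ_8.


Check ideal conditions for I = {0, 4} in ℤ_8:
(1) I is an additive subgroup? Yes
(2) For r ∈ ℤ_8 and a ∈ I: r·a ∈ I? Yes

Yes, I is an ideal of ℤ_8


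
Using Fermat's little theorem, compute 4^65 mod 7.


Fermat's little theorem: if p is prime and gcd(a,p)=1, then a^(p-1) ≡ 1 (mod p)
p = 7 is prime, gcd(4,7) = 1
Reduce exponent: 65 mod 6 = 5
So 4^65 ≡ 4^5 (mod 7)
4^5 mod 7 = 2

4^65 ≡ 2 (mod 7)


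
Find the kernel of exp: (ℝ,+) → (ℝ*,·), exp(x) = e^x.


Kernel = preimage of identity
ker(exp) = {x ∈ ℝ | e^x = 1} = {0}

ker(exp) = {0}


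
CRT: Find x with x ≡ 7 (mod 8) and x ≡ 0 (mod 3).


m₁ = 8, m₂ = 3, gcd = 1, so CRT applies. M = m₁·m₂ = 24
Let M₁ = M/m₁ = 3, M₂ = M/m₂ = 8
Find y₁ ≡ M₁⁻¹ (mod m₁): 3⁻¹ ≡ 3 (mod 8)
Find y₂ ≡ M₂⁻¹ (mod m₂): 8⁻¹ ≡ 2 (mod 3)
x = a₁·M₁·y₁ + a₂·M₂·y₂ = 7·3·3 + 0·8·2 = 63
Reduce mod 24: x ≡ 15
Check: 15 mod 8 = 7 ✓, 15 mod 3 = 0 ✓

x ≡ 15 (mod 24)


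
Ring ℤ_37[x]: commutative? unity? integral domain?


ℤ_37 is a field (n prime), so ℤ_37[x] is a commutative integral domain with unity
Commutative: Yes
Integral domain: Yes
Has unity: Yes

ℤ_37[x]: Commutative=Yes, Unity=Yes


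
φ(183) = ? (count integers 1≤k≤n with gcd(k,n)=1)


Factor n: 183 = 3 × 61
φ(n) = n · ∏(1 - 1/p) over distinct primes p | n
φ(183) = 183 · (1 - 1/3) · (1 - 1/61) = 120

φ(183) = 120


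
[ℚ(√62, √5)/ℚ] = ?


[ℚ(√62,√5):ℚ] = [ℚ(√62,√5):ℚ(√62)]·[ℚ(√62):ℚ] = 2·2 = 4

[ℚ(√62, √5)/ℚ] = 4


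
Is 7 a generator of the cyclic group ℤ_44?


g generates ℤ_n iff gcd(g, n) = 1
gcd(7, 44) = 1
Since gcd = 1, 7 is a generator.

Yes, 7 generates ℤ_44


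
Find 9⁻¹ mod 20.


Use the extended Euclidean algorithm to write 1 = 9·s + 20·t; then s mod 20 is the inverse.
Euclidean algorithm:
  9 = 0·20 + 9
  20 = 2·9 + 2
  9 = 4·2 + 1
  2 = 2·1 + 0
gcd(9,20) = 1
Back-substitution gives: 9·(9) + 20·(-4) = 1
So 9⁻¹ ≡ 9 ≡ 9 (mod 20)
Check: 9 × 9 = 81 ≡ 1 (mod 20) ✓

9⁻¹ ≡ 9 (mod 20)


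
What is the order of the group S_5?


|S_n| = n! (number of permutations of n symbols)
|S_5| = 5! = 120

|S_5| = 120


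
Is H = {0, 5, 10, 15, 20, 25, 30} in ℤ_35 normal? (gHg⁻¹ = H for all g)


H = {0, 5, 10, 15, 20, 25, 30} in ℤ_35
ℤ_35 is abelian; every subgroup of an abelian group is normal

Yes, normal subgroup


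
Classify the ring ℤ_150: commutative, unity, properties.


ℤ_150 is a commutative ring with unity 1; 150 = 2×75 is composite, so 2·75 ≡ 0 gives zero divisors (not an integral domain)
Commutative: Yes
Integral domain: No
Has unity: Yes

ℤ_150: Commutative=Yes, Unity=Yes


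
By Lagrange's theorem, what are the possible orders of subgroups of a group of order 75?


Lagrange's theorem: |H| divides |G|
|G| = 75
Divisors of 75: 1, 3, 5, 15, 25, 75

Possible subgroup orders: {1, 3, 5, 15, 25, 75}


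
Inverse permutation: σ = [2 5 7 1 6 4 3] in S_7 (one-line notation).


To find σ⁻¹, swap domain and range:
σ(1) = 2 → σ⁻¹(2) = 1
σ(2) = 5 → σ⁻¹(5) = 2
σ(3) = 7 → σ⁻¹(7) = 3
σ(4) = 1 → σ⁻¹(1) = 4
σ(5) = 6 → σ⁻¹(6) = 5
σ(6) = 4 → σ⁻¹(4) = 6
σ(7) = 3 → σ⁻¹(3) = 7

σ⁻¹ = [4 1 7 6 2 5 3]


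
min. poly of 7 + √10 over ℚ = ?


Let α = 7 + √10. Then α - 7 = √10, so (α - 7)² = 10, giving α² - 14α + 39 = 0. Degree 2 and α ∉ ℚ, so this is the minimal polynomial.

Minimal polynomial: x² - 14x + 39


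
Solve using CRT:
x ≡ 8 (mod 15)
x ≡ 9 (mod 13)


m₁ = 15, m₂ = 13, gcd = 1, so CRT applies. M = m₁·m₂ = 195
Let M₁ = M/m₁ = 13, M₂ = M/m₂ = 15
Find y₁ ≡ M₁⁻¹ (mod m₁): 13⁻¹ ≡ 7 (mod 15)
Find y₂ ≡ M₂⁻¹ (mod m₂): 15⁻¹ ≡ 7 (mod 13)
x = a₁·M₁·y₁ + a₂·M₂·y₂ = 8·13·7 + 9·15·7 = 1673
Reduce mod 195: x ≡ 113
Check: 113 mod 15 = 8 ✓, 113 mod 13 = 9 ✓

x ≡ 113 (mod 195)


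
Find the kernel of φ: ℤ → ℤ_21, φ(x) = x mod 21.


Kernel = preimage of identity
ker(φ) = {x ∈ ℤ : x ≡ 0 (mod 21)} = 21ℤ = {0, ±21, ±42, ...}

ker(φ) = 21ℤ


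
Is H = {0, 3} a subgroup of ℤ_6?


Subgroup test for H = {0, 3} in (ℤ_6, +):
(1) 0 ∈ H? Yes
(2) Closure: for all a,b ∈ H, (a+b) mod 6 ∈ H? Yes
(3) Inverses: for all a ∈ H, -a mod 6 ∈ H? Yes

Yes, H is a subgroup of ℤ_6


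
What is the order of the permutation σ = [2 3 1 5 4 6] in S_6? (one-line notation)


Cycle decomposition: (1 2 3) (4 5)
Cycle lengths: 3, 2
Order = lcm(3, 2) = 6

ord(σ) = 6


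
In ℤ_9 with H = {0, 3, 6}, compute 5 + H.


5 + H = {5 + h (mod 9) : h ∈ H}
5+0=5, 5+3=8, 5+6=2
5 + H = {2, 5, 8} = 2 + H

5 + H = {2, 5, 8}


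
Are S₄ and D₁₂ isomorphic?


Comparing S₄ and D₁₂:
S₄ has trivial center; D₁₂ has center {e, r⁶}

No, S₄ ≇ D₁₂


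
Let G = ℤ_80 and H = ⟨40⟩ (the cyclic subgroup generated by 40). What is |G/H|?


|⟨40⟩| = n / gcd(40, 80) = 80 / 40 = 2
H is normal (ℤ_80 is abelian).
|G/H| = |G| / |H| = 80 / 2 = 40

|G/H| = 40


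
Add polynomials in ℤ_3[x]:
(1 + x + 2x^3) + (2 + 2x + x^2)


Add coefficients mod 3:
x^0: 1 + 2 = 0 (mod 3)
x^1: 1 + 2 = 0 (mod 3)
x^2: 0 + 1 = 1 (mod 3)
x^3: 2 + 0 = 2 (mod 3)
Result: x^2 + 2x^3

f + g = x^2 + 2x^3


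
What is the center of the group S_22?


Z(G) = {g ∈ G | gx = xg for all x ∈ G}
S_n is non-abelian for n ≥ 3; Z(S_22) is trivial

Z(S_22) = {e}


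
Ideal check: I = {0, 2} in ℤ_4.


Check ideal conditions for I = {0, 2} in ℤ_4:
(1) I is an additive subgroup? Yes
(2) For r ∈ ℤ_4 and a ∈ I: r·a ∈ I? Yes

Yes, I is an ideal of ℤ_4


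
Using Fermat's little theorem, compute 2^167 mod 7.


Fermat's little theorem: if p is prime and gcd(a,p)=1, then a^(p-1) ≡ 1 (mod p)
p = 7 is prime, gcd(2,7) = 1
Reduce exponent: 167 mod 6 = 5
So 2^167 ≡ 2^5 (mod 7)
2^5 mod 7 = 4

2^167 ≡ 4 (mod 7)


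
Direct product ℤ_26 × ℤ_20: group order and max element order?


|ℤ_26 × ℤ_20| = 26 × 20 = 520
Max element order = lcm(26,20) = 260
Cyclic? No (gcd=2)

|ℤ_26×ℤ_20| = 520, max element order = 260


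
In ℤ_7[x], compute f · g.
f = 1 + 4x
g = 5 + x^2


Expand and collect like terms; reduce coefficients mod 7:
x^0: 1·5 = 5 ≡ 5 (mod 7)
x^1: 1·0 + 4·5 = 20 ≡ 6 (mod 7)
x^2: 1·1 + 4·0 = 1 ≡ 1 (mod 7)
x^3: 4·1 = 4 ≡ 4 (mod 7)
Result: 5 + 6x + x^2 + 4x^3

f · g = 5 + 6x + x^2 + 4x^3


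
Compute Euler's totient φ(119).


Factor n: 119 = 7 × 17
φ(n) = n · ∏(1 - 1/p) over distinct primes p | n
φ(119) = 119 · (1 - 1/7) · (1 - 1/17) = 96

φ(119) = 96


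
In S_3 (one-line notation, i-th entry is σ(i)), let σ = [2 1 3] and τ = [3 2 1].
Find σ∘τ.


σ∘τ: apply τ first, then σ
1 →τ 3 →σ 3
2 →τ 2 →σ 1
3 →τ 1 →σ 2

σ∘τ = [3 1 2]


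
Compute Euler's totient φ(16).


φ(n) = count of k ∈ {1,...,n} with gcd(k,n)=1
Coprimes to 16: {1, 3, 5, 7, 9, 11, 13, 15}
Count: 8

φ(16) = 8


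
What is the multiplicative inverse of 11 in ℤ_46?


Use the extended Euclidean algorithm to write 1 = 11·s + 46·t; then s mod 46 is the inverse.
Euclidean algorithm:
  11 = 0·46 + 11
  46 = 4·11 + 2
  11 = 5·2 + 1
  2 = 2·1 + 0
gcd(11,46) = 1
Back-substitution gives: 11·(21) + 46·(-5) = 1
So 11⁻¹ ≡ 21 ≡ 21 (mod 46)
Check: 11 × 21 = 231 ≡ 1 (mod 46) ✓

11⁻¹ ≡ 21 (mod 46)


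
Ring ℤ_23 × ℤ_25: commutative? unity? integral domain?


Direct product ring; commutative with unity (1,1); but (1,0)·(0,1) = (0,0) gives zero divisors, so not an integral domain
Commutative: Yes
Integral domain: No
Has unity: Yes

ℤ_23 × ℤ_25: Commutative=Yes, Unity=Yes


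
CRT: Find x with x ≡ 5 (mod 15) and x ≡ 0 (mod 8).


m₁ = 15, m₂ = 8, gcd = 1, so CRT applies. M = m₁·m₂ = 120
Let M₁ = M/m₁ = 8, M₂ = M/m₂ = 15
Find y₁ ≡ M₁⁻¹ (mod m₁): 8⁻¹ ≡ 2 (mod 15)
Find y₂ ≡ M₂⁻¹ (mod m₂): 15⁻¹ ≡ 7 (mod 8)
x = a₁·M₁·y₁ + a₂·M₂·y₂ = 5·8·2 + 0·15·7 = 80
Reduce mod 120: x ≡ 80
Check: 80 mod 15 = 5 ✓, 80 mod 8 = 0 ✓

x ≡ 80 (mod 120)


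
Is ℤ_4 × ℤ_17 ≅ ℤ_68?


Comparing ℤ_4 × ℤ_17 and ℤ_68:
gcd(4,17) = 1, so ℤ_4 × ℤ_17 ≅ ℤ_68 (CRT)

Yes, ℤ_4 × ℤ_17 ≅ ℤ_68


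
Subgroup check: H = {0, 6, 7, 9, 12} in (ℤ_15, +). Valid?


Subgroup test for H = {0, 6, 7, 9, 12} in (ℤ_15, +):
(1) 0 ∈ H? Yes
(2) Closure: for all a,b ∈ H, (a+b) mod 15 ∈ H? No  [counterexample: 6 + 7 = 13 ∉ H]
(3) Inverses: for all a ∈ H, -a mod 15 ∈ H? No

No, H is not a subgroup of ℤ_15


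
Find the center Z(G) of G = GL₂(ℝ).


Z(G) = {g ∈ G | gx = xg for all x ∈ G}
Only scalar multiples of the identity commute with all invertible matrices

Z(GL₂(ℝ)) = {aI : a ∈ ℝ, a ≠ 0}


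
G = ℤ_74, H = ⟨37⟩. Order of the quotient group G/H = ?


|⟨37⟩| = n / gcd(37, 74) = 74 / 37 = 2
H is normal (ℤ_74 is abelian).
|G/H| = |G| / |H| = 74 / 2 = 37

|G/H| = 37


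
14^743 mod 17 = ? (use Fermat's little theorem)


Fermat's little theorem: if p is prime and gcd(a,p)=1, then a^(p-1) ≡ 1 (mod p)
p = 17 is prime, gcd(14,17) = 1
Reduce exponent: 743 mod 16 = 7
So 14^743 ≡ 14^7 (mod 17)
14^7 mod 17 = 6

14^743 ≡ 6 (mod 17)


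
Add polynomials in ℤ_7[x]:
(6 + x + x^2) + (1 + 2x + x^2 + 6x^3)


Add coefficients mod 7:
x^0: 6 + 1 = 0 (mod 7)
x^1: 1 + 2 = 3 (mod 7)
x^2: 1 + 1 = 2 (mod 7)
x^3: 0 + 6 = 6 (mod 7)
Result: 3x + 2x^2 + 6x^3

f + g = 3x + 2x^2 + 6x^3


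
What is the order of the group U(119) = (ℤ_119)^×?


U(n) is the group of units mod n; |U(n)| = φ(n)
|U(119)| = φ(119) = 96

|U(119) = (ℤ_119)^×| = 96


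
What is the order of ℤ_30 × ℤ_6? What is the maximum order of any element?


|ℤ_30 × ℤ_6| = 30 × 6 = 180
Max element order = lcm(30,6) = 30
Cyclic? No (gcd=6)

|ℤ_30×ℤ_6| = 180, max element order = 30


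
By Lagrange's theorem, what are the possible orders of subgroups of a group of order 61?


Lagrange's theorem: |H| divides |G|
|G| = 61
Divisors of 61: 1, 61

Possible subgroup orders: {1, 61}


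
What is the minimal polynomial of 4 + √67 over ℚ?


Let α = 4 + √67. Then α - 4 = √67, so (α - 4)² = 67, giving α² - 8α - 51 = 0. Degree 2 and α ∉ ℚ, so this is the minimal polynomial.

Minimal polynomial: x² - 8x - 51


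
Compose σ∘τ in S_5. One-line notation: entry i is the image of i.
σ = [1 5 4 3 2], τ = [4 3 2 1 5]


σ∘τ: apply τ first, then σ
1 →τ 4 →σ 3
2 →τ 3 →σ 4
3 →τ 2 →σ 5
4 →τ 1 →σ 1
5 →τ 5 →σ 2

σ∘τ = [3 4 5 1 2]


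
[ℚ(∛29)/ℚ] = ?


∛29 has minimal polynomial x³ - 29 (irreducible over ℚ since 29 is not a perfect cube)

[ℚ(∛29)/ℚ] = 3


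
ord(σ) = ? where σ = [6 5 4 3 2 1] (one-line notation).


Cycle decomposition: (1 6) (2 5) (3 4)
Cycle lengths: 2, 2, 2
Order = lcm(2, 2, 2) = 2

ord(σ) = 2


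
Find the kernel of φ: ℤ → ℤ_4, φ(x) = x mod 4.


Kernel = preimage of identity
ker(φ) = {x ∈ ℤ : x ≡ 0 (mod 4)} = 4ℤ = {0, ±4, ±8, ...}

ker(φ) = 4ℤ


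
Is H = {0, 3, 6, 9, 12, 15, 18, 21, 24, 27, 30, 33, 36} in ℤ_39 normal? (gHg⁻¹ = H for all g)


H = {0, 3, 6, 9, 12, 15, 18, 21, 24, 27, 30, 33, 36} in ℤ_39
ℤ_39 is abelian; every subgroup of an abelian group is normal

Yes, normal subgroup


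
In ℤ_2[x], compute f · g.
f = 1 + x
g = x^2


Expand and collect like terms; reduce coefficients mod 2:
x^0: 1·0 = 0 ≡ 0 (mod 2)
x^1: 1·0 + 1·0 = 0 ≡ 0 (mod 2)
x^2: 1·1 + 1·0 = 1 ≡ 1 (mod 2)
x^3: 1·1 = 1 ≡ 1 (mod 2)
Result: x^2 + x^3

f · g = x^2 + x^3


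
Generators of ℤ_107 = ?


g generates ℤ_n iff gcd(g,n) = 1
Prime factors of 107: 107
Generators are g ∈ {1,...,106} not divisible by any of these primes.
Generators: {1, 2, 3, 4, 5, 6, 7, 8, 9, 10, 11, 12, 13, 14, 15, 16, 17, 18, 19, 20, 21, 22, 23, 24, 25, 26, 27, 28, 29, 30, 31, 32, 33, 34, 35, 36, 37, 38, 39, 40, 41, 42, 43, 44, 45, 46, 47, 48, 49, 50, 51, 52, 53, 54, 55, 56, 57, 58, 59, 60, 61, 62, 63, 64, 65, 66, 67, 68, 69, 70, 71, 72, 73, 74, 75, 76, 77, 78, 79, 80, 81, 82, 83, 84, 85, 86, 87, 88, 89, 90, 91, 92, 93, 94, 95, 96, 97, 98, 99, 100, 101, 102, 103, 104, 105, 106}
Number of generators = φ(107) = 106

Generators of ℤ_107 = {1, 2, 3, 4, 5, 6, 7, 8, 9, 10, 11, 12, 13, 14, 15, 16, 17, 18, 19, 20, 21, 22, 23, 24, 25, 26, 27, 28, 29, 30, 31, 32, 33, 34, 35, 36, 37, 38, 39, 40, 41, 42, 43, 44, 45, 46, 47, 48, 49, 50, 51, 52, 53, 54, 55, 56, 57, 58, 59, 60, 61, 62, 63, 64, 65, 66, 67, 68, 69, 70, 71, 72, 73, 74, 75, 76, 77, 78, 79, 80, 81, 82, 83, 84, 85, 86, 87, 88, 89, 90, 91, 92, 93, 94, 95, 96, 97, 98, 99, 100, 101, 102, 103, 104, 105, 106}


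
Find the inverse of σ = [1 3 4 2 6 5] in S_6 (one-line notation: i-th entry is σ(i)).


To find σ⁻¹, swap domain and range:
σ(1) = 1 → σ⁻¹(1) = 1
σ(2) = 3 → σ⁻¹(3) = 2
σ(3) = 4 → σ⁻¹(4) = 3
σ(4) = 2 → σ⁻¹(2) = 4
σ(5) = 6 → σ⁻¹(6) = 5
σ(6) = 5 → σ⁻¹(5) = 6

σ⁻¹ = [1 4 2 3 6 5]


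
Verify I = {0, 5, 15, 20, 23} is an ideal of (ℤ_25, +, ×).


Check ideal conditions for I = {0, 5, 15, 20, 23} in ℤ_25:
(1) I is an additive subgroup? No
(2) For r ∈ ℤ_25 and a ∈ I: r·a ∈ I? No  [counterexample: r=2, a=5, r·a mod 25 = 10 ∉ I]

No, I is not an ideal of ℤ_25


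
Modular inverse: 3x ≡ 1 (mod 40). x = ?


Use the extended Euclidean algorithm to write 1 = 3·s + 40·t; then s mod 40 is the inverse.
Euclidean algorithm:
  3 = 0·40 + 3
  40 = 13·3 + 1
  3 = 3·1 + 0
gcd(3,40) = 1
Back-substitution gives: 3·(-13) + 40·(1) = 1
So 3⁻¹ ≡ -13 ≡ 27 (mod 40)
Check: 3 × 27 = 81 ≡ 1 (mod 40) ✓

3⁻¹ ≡ 27 (mod 40)


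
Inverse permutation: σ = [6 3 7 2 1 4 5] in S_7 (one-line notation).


To find σ⁻¹, swap domain and range:
σ(1) = 6 → σ⁻¹(6) = 1
σ(2) = 3 → σ⁻¹(3) = 2
σ(3) = 7 → σ⁻¹(7) = 3
σ(4) = 2 → σ⁻¹(2) = 4
σ(5) = 1 → σ⁻¹(1) = 5
σ(6) = 4 → σ⁻¹(4) = 6
σ(7) = 5 → σ⁻¹(5) = 7

σ⁻¹ = [5 4 2 6 7 1 3]


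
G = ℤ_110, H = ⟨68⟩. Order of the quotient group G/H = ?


|⟨68⟩| = n / gcd(68, 110) = 110 / 2 = 55
H is normal (ℤ_110 is abelian).
|G/H| = |G| / |H| = 110 / 55 = 2

|G/H| = 2


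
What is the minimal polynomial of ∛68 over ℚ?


∛68 satisfies x³ - 68 = 0, irreducible over ℚ (no rational root; 68 is not a perfect cube)

Minimal polynomial: x³ - 68


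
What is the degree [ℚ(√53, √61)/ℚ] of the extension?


[ℚ(√53,√61):ℚ] = [ℚ(√53,√61):ℚ(√53)]·[ℚ(√53):ℚ] = 2·2 = 4

[ℚ(√53, √61)/ℚ] = 4


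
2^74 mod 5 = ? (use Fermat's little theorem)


Fermat's little theorem: if p is prime and gcd(a,p)=1, then a^(p-1) ≡ 1 (mod p)
p = 5 is prime, gcd(2,5) = 1
Reduce exponent: 74 mod 4 = 2
So 2^74 ≡ 2^2 (mod 5)
2^2 mod 5 = 4

2^74 ≡ 4 (mod 5)


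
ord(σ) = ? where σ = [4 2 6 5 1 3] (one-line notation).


Cycle decomposition: (1 4 5) (3 6)
Cycle lengths: 3, 2
Order = lcm(3, 2) = 6

ord(σ) = 6


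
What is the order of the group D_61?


|D_n| = 2n (n rotations and n reflections)
|D_61| = 2×61 = 122

|D_61| = 122


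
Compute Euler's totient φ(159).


Factor n: 159 = 3 × 53
φ(n) = n · ∏(1 - 1/p) over distinct primes p | n
φ(159) = 159 · (1 - 1/3) · (1 - 1/53) = 104

φ(159) = 104


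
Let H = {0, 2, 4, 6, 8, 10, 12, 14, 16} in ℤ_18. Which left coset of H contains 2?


2 + H = {2 + h (mod 18) : h ∈ H}
2+0=2, 2+2=4, 2+4=6, 2+6=8, 2+8=10, 2+10=12, 2+12=14, 2+14=16, 2+16=0
2 + H = {0, 2, 4, 6, 8, 10, 12, 14, 16} = 0 + H

2 + H = {0, 2, 4, 6, 8, 10, 12, 14, 16}


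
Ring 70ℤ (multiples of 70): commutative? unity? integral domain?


70ℤ is a commutative ring under +,× but has no multiplicative identity (1 ∉ 70ℤ); it has no zero divisors, but without unity it is not an integral domain
Commutative: Yes
Integral domain: No
Has unity: No

70ℤ (multiples of 70): Commutative=Yes, Unity=No


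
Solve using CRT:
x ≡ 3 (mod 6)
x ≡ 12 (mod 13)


m₁ = 6, m₂ = 13, gcd = 1, so CRT applies. M = m₁·m₂ = 78
Let M₁ = M/m₁ = 13, M₂ = M/m₂ = 6
Find y₁ ≡ M₁⁻¹ (mod m₁): 13⁻¹ ≡ 1 (mod 6)
Find y₂ ≡ M₂⁻¹ (mod m₂): 6⁻¹ ≡ 11 (mod 13)
x = a₁·M₁·y₁ + a₂·M₂·y₂ = 3·13·1 + 12·6·11 = 831
Reduce mod 78: x ≡ 51
Check: 51 mod 6 = 3 ✓, 51 mod 13 = 12 ✓

x ≡ 51 (mod 78)


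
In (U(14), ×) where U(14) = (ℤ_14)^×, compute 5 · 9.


Operation: multiplication mod 14
5 · 9 = (a × b) mod 14 with a = 5, b = 9

5 · 9 = 3


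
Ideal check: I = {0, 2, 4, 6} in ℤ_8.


Check ideal conditions for I = {0, 2, 4, 6} in ℤ_8:
(1) I is an additive subgroup? Yes
(2) For r ∈ ℤ_8 and a ∈ I: r·a ∈ I? Yes

Yes, I is an ideal of ℤ_8


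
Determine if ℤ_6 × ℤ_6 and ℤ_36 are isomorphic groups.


Comparing ℤ_6 × ℤ_6 and ℤ_36:
gcd(6,6) = 6 ≠ 1. Max element order in ℤ_6×ℤ_6 is lcm(6,6) = 6 < 36, so it has no element of order 36

No, ℤ_6 × ℤ_6 ≇ ℤ_36


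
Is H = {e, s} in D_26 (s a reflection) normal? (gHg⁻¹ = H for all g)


H = {e, s} in D_26 (s a reflection)
r·s·r⁻¹ = sr⁻² ≠ s for n ≥ 3, so {e, s} is not closed under conjugation

No, not a normal subgroup


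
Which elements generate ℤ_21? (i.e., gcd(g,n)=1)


g generates ℤ_n iff gcd(g,n) = 1
Prime factors of 21: 3, 7
Generators are g ∈ {1,...,20} not divisible by any of these primes.
Generators: {1, 2, 4, 5, 8, 10, 11, 13, 16, 17, 19, 20}
Number of generators = φ(21) = 12

Generators of ℤ_21 = {1, 2, 4, 5, 8, 10, 11, 13, 16, 17, 19, 20}


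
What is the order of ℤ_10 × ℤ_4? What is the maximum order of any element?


|ℤ_10 × ℤ_4| = 10 × 4 = 40
Max element order = lcm(10,4) = 20
Cyclic? No (gcd=2)

|ℤ_10×ℤ_4| = 40, max element order = 20


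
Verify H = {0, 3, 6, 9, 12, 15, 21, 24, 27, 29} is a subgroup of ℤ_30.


Subgroup test for H = {0, 3, 6, 9, 12, 15, 21, 24, 27, 29} in (ℤ_30, +):
(1) 0 ∈ H? Yes
(2) Closure: for all a,b ∈ H, (a+b) mod 30 ∈ H? No  [counterexample: 3 + 15 = 18 ∉ H]
(3) Inverses: for all a ∈ H, -a mod 30 ∈ H? No

No, H is not a subgroup of ℤ_30


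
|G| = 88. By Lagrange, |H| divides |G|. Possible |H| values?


Lagrange's theorem: |H| divides |G|
|G| = 88
Divisors of 88: 1, 2, 4, 8, 11, 22, 44, 88

Possible subgroup orders: {1, 2, 4, 8, 11, 22, 44, 88}


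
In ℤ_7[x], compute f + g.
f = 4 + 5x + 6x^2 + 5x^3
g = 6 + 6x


Add coefficients mod 7:
x^0: 4 + 6 = 3 (mod 7)
x^1: 5 + 6 = 4 (mod 7)
x^2: 6 + 0 = 6 (mod 7)
x^3: 5 + 0 = 5 (mod 7)
Result: 3 + 4x + 6x^2 + 5x^3

f + g = 3 + 4x + 6x^2 + 5x^3


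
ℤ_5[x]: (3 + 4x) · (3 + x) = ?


Expand and collect like terms; reduce coefficients mod 5:
x^0: 3·3 = 9 ≡ 4 (mod 5)
x^1: 3·1 + 4·3 = 15 ≡ 0 (mod 5)
x^2: 4·1 = 4 ≡ 4 (mod 5)
Result: 4 + 4x^2

f · g = 4 + 4x^2


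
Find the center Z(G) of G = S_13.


Z(G) = {g ∈ G | gx = xg for all x ∈ G}
S_n is non-abelian for n ≥ 3; Z(S_13) is trivial

Z(S_13) = {e}


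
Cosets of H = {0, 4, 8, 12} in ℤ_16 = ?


H = {0, 4, 8, 12}, |H| = 4
Number of cosets = |G|/|H| = 16/4 = 4
0 + H = {0, 4, 8, 12}
1 + H = {1, 5, 9, 13}
2 + H = {2, 6, 10, 14}
3 + H = {3, 7, 11, 15}

Cosets: 0+H={0,4,8,12}; 1+H={1,5,9,13}; 2+H={2,6,10,14}; 3+H={3,7,11,15}


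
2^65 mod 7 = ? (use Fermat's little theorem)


Fermat's little theorem: if p is prime and gcd(a,p)=1, then a^(p-1) ≡ 1 (mod p)
p = 7 is prime, gcd(2,7) = 1
Reduce exponent: 65 mod 6 = 5
So 2^65 ≡ 2^5 (mod 7)
2^5 mod 7 = 4

2^65 ≡ 4 (mod 7)


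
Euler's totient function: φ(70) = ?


Factor n: 70 = 2 × 5 × 7
φ(n) = n · ∏(1 - 1/p) over distinct primes p | n
φ(70) = 70 · (1 - 1/2) · (1 - 1/5) · (1 - 1/7) = 24

φ(70) = 24


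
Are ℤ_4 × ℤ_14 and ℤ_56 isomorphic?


Comparing ℤ_4 × ℤ_14 and ℤ_56:
gcd(4,14) = 2 ≠ 1. Max element order in ℤ_4×ℤ_14 is lcm(4,14) = 28 < 56, so it has no element of order 56

No, ℤ_4 × ℤ_14 ≇ ℤ_56


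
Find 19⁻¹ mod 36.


Use the extended Euclidean algorithm to write 1 = 19·s + 36·t; then s mod 36 is the inverse.
Euclidean algorithm:
  19 = 0·36 + 19
  36 = 1·19 + 17
  19 = 1·17 + 2
  17 = 8·2 + 1
  2 = 2·1 + 0
gcd(19,36) = 1
Back-substitution gives: 19·(-17) + 36·(9) = 1
So 19⁻¹ ≡ -17 ≡ 19 (mod 36)
Check: 19 × 19 = 361 ≡ 1 (mod 36) ✓

19⁻¹ ≡ 19 (mod 36)
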